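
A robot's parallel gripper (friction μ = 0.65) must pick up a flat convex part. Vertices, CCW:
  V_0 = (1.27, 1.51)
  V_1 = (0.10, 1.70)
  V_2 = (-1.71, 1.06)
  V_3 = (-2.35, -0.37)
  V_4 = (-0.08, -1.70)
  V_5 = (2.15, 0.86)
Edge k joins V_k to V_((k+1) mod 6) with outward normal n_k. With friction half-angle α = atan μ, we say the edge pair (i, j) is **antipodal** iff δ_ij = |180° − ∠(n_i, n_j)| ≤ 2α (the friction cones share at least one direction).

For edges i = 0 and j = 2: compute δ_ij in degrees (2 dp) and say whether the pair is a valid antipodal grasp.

α = atan 0.65 = 33.02°;  2α = 66.05°
edge 0: e_0 = (-1.17, +0.19);  n_0 = (+0.1603, +0.9871)
edge 2: e_2 = (-0.64, -1.43);  n_2 = (-0.9128, +0.4085)
∠(n_0, n_2) = 75.11°
δ = |180° − 75.11°| = 104.89°
104.89° > 2α = 66.05°  →  invalid

δ = 104.89°, invalid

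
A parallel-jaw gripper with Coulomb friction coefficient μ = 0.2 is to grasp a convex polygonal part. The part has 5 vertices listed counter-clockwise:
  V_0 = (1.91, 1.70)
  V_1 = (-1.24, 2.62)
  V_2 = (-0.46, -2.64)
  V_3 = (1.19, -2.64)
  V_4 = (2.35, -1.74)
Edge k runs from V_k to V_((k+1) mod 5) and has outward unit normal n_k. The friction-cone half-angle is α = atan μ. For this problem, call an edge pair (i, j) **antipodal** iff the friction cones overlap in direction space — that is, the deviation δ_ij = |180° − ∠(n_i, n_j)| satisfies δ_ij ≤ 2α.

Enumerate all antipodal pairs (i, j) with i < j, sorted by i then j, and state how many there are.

α = atan 0.2 = 11.31°;  2α = 22.62°
n_0 = (+0.2804, +0.9599)
n_1 = (-0.9892, -0.1467)
n_2 = (+0.0000, -1.0000)
n_3 = (+0.6130, -0.7901)
n_4 = (+0.9919, +0.1269)
  (0,1): δ = 65.28°  ·
  (0,2): δ = 16.28°  ✓
  (0,3): δ = 54.09°  ·
  (0,4): δ = 113.57°  ·
  (1,2): δ = 98.43°  ·
  (1,3): δ = 60.63°  ·
  (1,4): δ = 1.15°  ✓
  (2,3): δ = 142.19°  ·
  (2,4): δ = 82.71°  ·
  (3,4): δ = 120.52°  ·
antipodal pairs: 2

count = 2; pairs: (0,2), (1,4)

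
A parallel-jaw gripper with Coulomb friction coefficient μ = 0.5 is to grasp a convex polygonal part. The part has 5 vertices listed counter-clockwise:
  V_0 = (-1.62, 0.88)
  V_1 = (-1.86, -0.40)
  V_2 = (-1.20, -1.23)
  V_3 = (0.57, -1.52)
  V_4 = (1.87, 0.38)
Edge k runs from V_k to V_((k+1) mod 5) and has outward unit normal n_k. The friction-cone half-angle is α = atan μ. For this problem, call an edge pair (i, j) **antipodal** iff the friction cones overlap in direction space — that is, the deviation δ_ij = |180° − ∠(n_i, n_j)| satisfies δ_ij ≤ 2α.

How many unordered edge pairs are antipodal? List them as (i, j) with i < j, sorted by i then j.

α = atan 0.5 = 26.57°;  2α = 53.13°
n_0 = (-0.9829, +0.1843)
n_1 = (-0.7827, -0.6224)
n_2 = (-0.1617, -0.9868)
n_3 = (+0.8253, -0.5647)
n_4 = (+0.1418, +0.9899)
  (0,1): δ = 130.89°  ·
  (0,2): δ = 88.69°  ·
  (0,3): δ = 23.76°  ✓
  (0,4): δ = 92.47°  ·
  (1,2): δ = 137.80°  ·
  (1,3): δ = 72.87°  ·
  (1,4): δ = 43.36°  ✓
  (2,3): δ = 115.08°  ·
  (2,4): δ = 1.15°  ✓
  (3,4): δ = 63.77°  ·
antipodal pairs: 3

count = 3; pairs: (0,3), (1,4), (2,4)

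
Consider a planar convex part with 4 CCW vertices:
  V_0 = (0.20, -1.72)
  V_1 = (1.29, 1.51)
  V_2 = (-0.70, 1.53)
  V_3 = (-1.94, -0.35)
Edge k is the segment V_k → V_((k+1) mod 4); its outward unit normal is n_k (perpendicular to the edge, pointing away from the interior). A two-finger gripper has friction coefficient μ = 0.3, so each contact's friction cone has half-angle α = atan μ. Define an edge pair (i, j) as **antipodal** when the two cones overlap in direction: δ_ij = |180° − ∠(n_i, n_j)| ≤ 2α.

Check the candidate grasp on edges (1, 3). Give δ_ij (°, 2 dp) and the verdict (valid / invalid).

α = atan 0.3 = 16.70°;  2α = 33.40°
edge 1: e_1 = (-1.99, +0.02);  n_1 = (+0.0100, +0.9999)
edge 3: e_3 = (+2.14, -1.37);  n_3 = (-0.5392, -0.8422)
∠(n_1, n_3) = 147.95°
δ = |180° − 147.95°| = 32.05°
32.05° ≤ 2α = 33.40°  →  valid

δ = 32.05°, valid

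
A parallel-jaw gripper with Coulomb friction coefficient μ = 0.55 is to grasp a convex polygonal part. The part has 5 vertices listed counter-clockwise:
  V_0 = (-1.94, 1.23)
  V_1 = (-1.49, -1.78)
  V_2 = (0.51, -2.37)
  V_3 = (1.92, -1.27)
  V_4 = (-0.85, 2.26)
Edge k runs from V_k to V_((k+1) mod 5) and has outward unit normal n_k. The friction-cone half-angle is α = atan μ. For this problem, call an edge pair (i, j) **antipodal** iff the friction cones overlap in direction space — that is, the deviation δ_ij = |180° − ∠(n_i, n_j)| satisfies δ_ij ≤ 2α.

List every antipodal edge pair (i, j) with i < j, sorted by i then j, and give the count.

α = atan 0.55 = 28.81°;  2α = 57.62°
n_0 = (-0.9890, -0.1479)
n_1 = (-0.2829, -0.9591)
n_2 = (+0.6151, -0.7884)
n_3 = (+0.7867, +0.6173)
n_4 = (-0.6868, +0.7268)
  (0,1): δ = 114.94°  ·
  (0,2): δ = 60.54°  ·
  (0,3): δ = 29.62°  ✓
  (0,4): δ = 124.88°  ·
  (1,2): δ = 125.60°  ·
  (1,3): δ = 35.44°  ✓
  (1,4): δ = 59.81°  ·
  (2,3): δ = 89.84°  ·
  (2,4): δ = 5.42°  ✓
  (3,4): δ = 84.74°  ·
antipodal pairs: 3

count = 3; pairs: (0,3), (1,3), (2,4)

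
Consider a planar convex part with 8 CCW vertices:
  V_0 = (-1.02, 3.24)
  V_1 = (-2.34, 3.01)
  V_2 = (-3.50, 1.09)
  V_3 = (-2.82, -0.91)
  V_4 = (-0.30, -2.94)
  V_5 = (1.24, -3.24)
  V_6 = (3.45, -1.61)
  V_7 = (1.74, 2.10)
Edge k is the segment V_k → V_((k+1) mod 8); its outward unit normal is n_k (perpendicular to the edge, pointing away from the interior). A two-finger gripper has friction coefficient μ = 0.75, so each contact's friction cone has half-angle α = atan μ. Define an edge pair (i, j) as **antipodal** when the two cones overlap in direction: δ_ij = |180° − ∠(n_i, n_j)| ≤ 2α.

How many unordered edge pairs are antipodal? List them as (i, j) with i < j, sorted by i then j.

count = 14; pairs: (0,3), (0,4), (0,5), (1,4), (1,5), (1,6), (2,5), (2,6), (2,7), (3,6), (3,7), (4,6), (4,7), (5,7)

α = atan 0.75 = 36.87°;  2α = 73.74°
n_0 = (-0.1717, +0.9852)
n_1 = (-0.8559, +0.5171)
n_2 = (-0.9468, -0.3219)
n_3 = (-0.6273, -0.7788)
n_4 = (-0.1912, -0.9815)
n_5 = (+0.5936, -0.8048)
n_6 = (+0.9082, +0.4186)
n_7 = (+0.3818, +0.9243)
  (0,1): δ = 131.02°  ·
  (0,2): δ = 81.11°  ·
  (0,3): δ = 48.74°  ✓
  (0,4): δ = 20.91°  ✓
  (0,5): δ = 26.53°  ✓
  (0,6): δ = 104.86°  ·
  (0,7): δ = 147.67°  ·
  (1,2): δ = 130.08°  ·
  (1,3): δ = 97.71°  ·
  (1,4): δ = 69.88°  ✓
  (1,5): δ = 22.45°  ✓
  (1,6): δ = 55.88°  ✓
  (1,7): δ = 98.70°  ·
  (2,3): δ = 147.63°  ·
  (2,4): δ = 119.80°  ·
  (2,5): δ = 72.37°  ✓
  (2,6): δ = 5.97°  ✓
  (2,7): δ = 48.78°  ✓
  (3,4): δ = 152.17°  ·
  (3,5): δ = 104.74°  ·
  (3,6): δ = 26.40°  ✓
  (3,7): δ = 16.41°  ✓
  (4,5): δ = 132.57°  ·
  (4,6): δ = 54.23°  ✓
  (4,7): δ = 11.42°  ✓
  (5,6): δ = 101.67°  ·
  (5,7): δ = 58.85°  ✓
  (6,7): δ = 137.19°  ·
antipodal pairs: 14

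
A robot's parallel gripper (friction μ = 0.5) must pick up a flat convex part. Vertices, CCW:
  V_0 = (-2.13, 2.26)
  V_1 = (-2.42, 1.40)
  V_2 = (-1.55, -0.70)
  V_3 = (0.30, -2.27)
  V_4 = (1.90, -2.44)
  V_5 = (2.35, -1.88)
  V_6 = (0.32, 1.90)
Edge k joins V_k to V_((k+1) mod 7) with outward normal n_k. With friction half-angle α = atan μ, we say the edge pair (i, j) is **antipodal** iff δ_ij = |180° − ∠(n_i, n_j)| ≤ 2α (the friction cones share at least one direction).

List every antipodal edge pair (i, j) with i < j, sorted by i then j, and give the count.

α = atan 0.5 = 26.57°;  2α = 53.13°
n_0 = (-0.9476, +0.3195)
n_1 = (-0.9239, -0.3827)
n_2 = (-0.6471, -0.7624)
n_3 = (-0.1057, -0.9944)
n_4 = (+0.7795, -0.6264)
n_5 = (+0.8810, +0.4731)
n_6 = (+0.1454, +0.9894)
  (0,1): δ = 138.86°  ·
  (0,2): δ = 111.68°  ·
  (0,3): δ = 77.43°  ·
  (0,4): δ = 20.15°  ✓
  (0,5): δ = 46.87°  ✓
  (0,6): δ = 100.28°  ·
  (1,2): δ = 152.82°  ·
  (1,3): δ = 118.57°  ·
  (1,4): δ = 61.29°  ·
  (1,5): δ = 5.73°  ✓
  (1,6): δ = 59.14°  ·
  (2,3): δ = 145.75°  ·
  (2,4): δ = 88.46°  ·
  (2,5): δ = 21.44°  ✓
  (2,6): δ = 31.96°  ✓
  (3,4): δ = 122.72°  ·
  (3,5): δ = 55.70°  ·
  (3,6): δ = 2.29°  ✓
  (4,5): δ = 112.98°  ·
  (4,6): δ = 59.57°  ·
  (5,6): δ = 126.60°  ·
antipodal pairs: 6

count = 6; pairs: (0,4), (0,5), (1,5), (2,5), (2,6), (3,6)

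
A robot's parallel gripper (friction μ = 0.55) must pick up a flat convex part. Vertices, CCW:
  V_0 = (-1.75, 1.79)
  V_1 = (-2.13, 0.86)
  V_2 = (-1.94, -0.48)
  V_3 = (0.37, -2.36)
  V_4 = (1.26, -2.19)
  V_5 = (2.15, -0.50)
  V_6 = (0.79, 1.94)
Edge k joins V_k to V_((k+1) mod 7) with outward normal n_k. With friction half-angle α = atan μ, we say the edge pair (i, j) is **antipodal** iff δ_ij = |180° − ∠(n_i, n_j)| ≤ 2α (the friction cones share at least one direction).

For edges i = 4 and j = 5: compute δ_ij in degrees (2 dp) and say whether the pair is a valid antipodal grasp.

δ = 123.09°, invalid

α = atan 0.55 = 28.81°;  2α = 57.62°
edge 4: e_4 = (+0.89, +1.69);  n_4 = (+0.8848, -0.4660)
edge 5: e_5 = (-1.36, +2.44);  n_5 = (+0.8735, +0.4869)
∠(n_4, n_5) = 56.91°
δ = |180° − 56.91°| = 123.09°
123.09° > 2α = 57.62°  →  invalid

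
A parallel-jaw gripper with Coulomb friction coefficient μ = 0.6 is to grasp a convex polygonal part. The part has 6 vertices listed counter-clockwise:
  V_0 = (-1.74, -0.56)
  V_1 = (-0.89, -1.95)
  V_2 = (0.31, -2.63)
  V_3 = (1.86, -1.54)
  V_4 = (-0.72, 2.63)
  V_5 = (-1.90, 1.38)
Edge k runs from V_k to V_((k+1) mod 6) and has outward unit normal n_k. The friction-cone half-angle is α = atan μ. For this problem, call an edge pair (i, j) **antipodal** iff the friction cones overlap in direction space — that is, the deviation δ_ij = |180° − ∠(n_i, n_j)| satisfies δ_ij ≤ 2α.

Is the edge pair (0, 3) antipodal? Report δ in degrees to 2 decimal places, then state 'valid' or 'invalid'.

α = atan 0.6 = 30.96°;  2α = 61.93°
edge 0: e_0 = (+0.85, -1.39);  n_0 = (-0.8531, -0.5217)
edge 3: e_3 = (-2.58, +4.17);  n_3 = (+0.8504, +0.5261)
∠(n_0, n_3) = 179.70°
δ = |180° − 179.70°| = 0.30°
0.30° ≤ 2α = 61.93°  →  valid

δ = 0.30°, valid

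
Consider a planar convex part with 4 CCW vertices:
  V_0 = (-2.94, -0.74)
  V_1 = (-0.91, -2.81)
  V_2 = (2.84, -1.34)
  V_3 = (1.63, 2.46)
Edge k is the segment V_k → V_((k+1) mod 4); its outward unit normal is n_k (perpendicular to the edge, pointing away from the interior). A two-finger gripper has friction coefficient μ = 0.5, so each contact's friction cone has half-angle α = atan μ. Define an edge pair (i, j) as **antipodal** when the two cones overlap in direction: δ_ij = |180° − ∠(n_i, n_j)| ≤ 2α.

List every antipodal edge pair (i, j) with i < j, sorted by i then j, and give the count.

count = 2; pairs: (0,2), (1,3)

α = atan 0.5 = 26.57°;  2α = 53.13°
n_0 = (-0.7140, -0.7002)
n_1 = (+0.3650, -0.9310)
n_2 = (+0.9529, +0.3034)
n_3 = (-0.5736, +0.8191)
  (0,1): δ = 113.04°  ·
  (0,2): δ = 26.78°  ✓
  (0,3): δ = 80.56°  ·
  (1,2): δ = 93.74°  ·
  (1,3): δ = 13.60°  ✓
  (2,3): δ = 72.66°  ·
antipodal pairs: 2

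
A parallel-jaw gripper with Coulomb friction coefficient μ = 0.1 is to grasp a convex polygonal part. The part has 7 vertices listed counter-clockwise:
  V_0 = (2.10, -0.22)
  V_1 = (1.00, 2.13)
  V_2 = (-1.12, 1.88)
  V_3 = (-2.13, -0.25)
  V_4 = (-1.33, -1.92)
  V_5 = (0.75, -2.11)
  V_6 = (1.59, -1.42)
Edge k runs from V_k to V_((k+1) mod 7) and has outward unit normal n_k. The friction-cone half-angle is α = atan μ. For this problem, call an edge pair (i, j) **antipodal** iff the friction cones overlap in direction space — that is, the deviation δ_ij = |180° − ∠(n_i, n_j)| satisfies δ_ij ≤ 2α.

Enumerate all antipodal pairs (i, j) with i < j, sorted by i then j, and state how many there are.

count = 2; pairs: (0,3), (2,6)

α = atan 0.1 = 5.71°;  2α = 11.42°
n_0 = (+0.9057, +0.4239)
n_1 = (-0.1171, +0.9931)
n_2 = (-0.9036, +0.4285)
n_3 = (-0.9019, -0.4320)
n_4 = (-0.0910, -0.9959)
n_5 = (+0.6347, -0.7727)
n_6 = (+0.9203, -0.3911)
  (0,1): δ = 108.36°  ·
  (0,2): δ = 50.45°  ·
  (0,3): δ = 0.51°  ✓
  (0,4): δ = 59.70°  ·
  (0,5): δ = 104.32°  ·
  (0,6): δ = 131.89°  ·
  (1,2): δ = 122.09°  ·
  (1,3): δ = 71.13°  ·
  (1,4): δ = 11.94°  ·
  (1,5): δ = 32.68°  ·
  (1,6): δ = 60.25°  ·
  (2,3): δ = 129.03°  ·
  (2,4): δ = 69.85°  ·
  (2,5): δ = 25.23°  ·
  (2,6): δ = 2.34°  ✓
  (3,4): δ = 120.82°  ·
  (3,5): δ = 76.20°  ·
  (3,6): δ = 48.62°  ·
  (4,5): δ = 135.38°  ·
  (4,6): δ = 107.81°  ·
  (5,6): δ = 152.43°  ·
antipodal pairs: 2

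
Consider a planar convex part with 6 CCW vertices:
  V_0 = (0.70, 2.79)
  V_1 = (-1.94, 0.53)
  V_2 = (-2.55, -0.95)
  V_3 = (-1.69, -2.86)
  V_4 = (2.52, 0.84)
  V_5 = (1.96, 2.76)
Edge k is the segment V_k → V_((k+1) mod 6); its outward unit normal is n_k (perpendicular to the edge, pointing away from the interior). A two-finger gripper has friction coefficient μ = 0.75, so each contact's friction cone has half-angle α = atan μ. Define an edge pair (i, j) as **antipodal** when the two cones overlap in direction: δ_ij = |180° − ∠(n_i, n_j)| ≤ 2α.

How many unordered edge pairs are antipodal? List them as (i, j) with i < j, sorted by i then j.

α = atan 0.75 = 36.87°;  2α = 73.74°
n_0 = (-0.6503, +0.7597)
n_1 = (-0.9245, +0.3811)
n_2 = (-0.9118, -0.4106)
n_3 = (+0.6601, -0.7511)
n_4 = (+0.9600, +0.2800)
n_5 = (+0.0238, +0.9997)
  (0,1): δ = 152.97°  ·
  (0,2): δ = 106.33°  ·
  (0,3): δ = 0.75°  ✓
  (0,4): δ = 65.69°  ✓
  (0,5): δ = 138.07°  ·
  (1,2): δ = 133.36°  ·
  (1,3): δ = 26.29°  ✓
  (1,4): δ = 38.66°  ✓
  (1,5): δ = 111.04°  ·
  (2,3): δ = 72.93°  ✓
  (2,4): δ = 7.98°  ✓
  (2,5): δ = 64.40°  ✓
  (3,4): δ = 115.05°  ·
  (3,5): δ = 42.67°  ✓
  (4,5): δ = 107.62°  ·
antipodal pairs: 8

count = 8; pairs: (0,3), (0,4), (1,3), (1,4), (2,3), (2,4), (2,5), (3,5)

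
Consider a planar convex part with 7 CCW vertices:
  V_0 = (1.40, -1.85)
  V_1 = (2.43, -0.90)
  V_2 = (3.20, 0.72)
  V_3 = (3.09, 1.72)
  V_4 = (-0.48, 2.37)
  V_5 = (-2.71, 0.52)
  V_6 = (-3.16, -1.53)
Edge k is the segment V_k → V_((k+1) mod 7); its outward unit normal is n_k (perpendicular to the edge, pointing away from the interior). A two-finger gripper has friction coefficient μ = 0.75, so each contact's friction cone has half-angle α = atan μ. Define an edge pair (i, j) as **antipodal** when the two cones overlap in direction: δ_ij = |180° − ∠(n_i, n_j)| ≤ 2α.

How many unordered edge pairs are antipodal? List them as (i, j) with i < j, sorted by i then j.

α = atan 0.75 = 36.87°;  2α = 73.74°
n_0 = (+0.6780, -0.7351)
n_1 = (+0.9032, -0.4293)
n_2 = (+0.9940, +0.1093)
n_3 = (+0.1791, +0.9838)
n_4 = (-0.6385, +0.7696)
n_5 = (-0.9767, +0.2144)
n_6 = (-0.0700, -0.9975)
  (0,1): δ = 158.11°  ·
  (0,2): δ = 126.41°  ·
  (0,3): δ = 53.01°  ✓
  (0,4): δ = 3.01°  ✓
  (0,5): δ = 34.93°  ✓
  (0,6): δ = 133.30°  ·
  (1,2): δ = 148.30°  ·
  (1,3): δ = 74.90°  ·
  (1,4): δ = 24.90°  ✓
  (1,5): δ = 13.04°  ✓
  (1,6): δ = 111.41°  ·
  (2,3): δ = 106.60°  ·
  (2,4): δ = 56.60°  ✓
  (2,5): δ = 18.66°  ✓
  (2,6): δ = 79.71°  ·
  (3,4): δ = 130.00°  ·
  (3,5): δ = 92.06°  ·
  (3,6): δ = 6.30°  ✓
  (4,5): δ = 142.06°  ·
  (4,6): δ = 43.69°  ✓
  (5,6): δ = 81.63°  ·
antipodal pairs: 9

count = 9; pairs: (0,3), (0,4), (0,5), (1,4), (1,5), (2,4), (2,5), (3,6), (4,6)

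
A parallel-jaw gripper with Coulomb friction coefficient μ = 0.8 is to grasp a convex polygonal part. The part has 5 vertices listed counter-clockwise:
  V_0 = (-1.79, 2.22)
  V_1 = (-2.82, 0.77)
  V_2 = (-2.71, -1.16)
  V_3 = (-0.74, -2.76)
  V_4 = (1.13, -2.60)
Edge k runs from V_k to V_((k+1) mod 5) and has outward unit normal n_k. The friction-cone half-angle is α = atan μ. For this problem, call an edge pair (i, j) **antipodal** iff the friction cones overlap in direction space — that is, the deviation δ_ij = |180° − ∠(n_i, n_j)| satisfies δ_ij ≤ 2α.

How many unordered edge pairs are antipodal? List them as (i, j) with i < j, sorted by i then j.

α = atan 0.8 = 38.66°;  2α = 77.32°
n_0 = (-0.8153, +0.5791)
n_1 = (-0.9984, -0.0569)
n_2 = (-0.6304, -0.7762)
n_3 = (+0.0853, -0.9964)
n_4 = (+0.8553, +0.5181)
  (0,1): δ = 141.35°  ·
  (0,2): δ = 93.70°  ·
  (0,3): δ = 49.72°  ✓
  (0,4): δ = 66.60°  ✓
  (1,2): δ = 132.34°  ·
  (1,3): δ = 88.37°  ·
  (1,4): δ = 27.95°  ✓
  (2,3): δ = 136.03°  ·
  (2,4): δ = 19.71°  ✓
  (3,4): δ = 63.68°  ✓
antipodal pairs: 5

count = 5; pairs: (0,3), (0,4), (1,4), (2,4), (3,4)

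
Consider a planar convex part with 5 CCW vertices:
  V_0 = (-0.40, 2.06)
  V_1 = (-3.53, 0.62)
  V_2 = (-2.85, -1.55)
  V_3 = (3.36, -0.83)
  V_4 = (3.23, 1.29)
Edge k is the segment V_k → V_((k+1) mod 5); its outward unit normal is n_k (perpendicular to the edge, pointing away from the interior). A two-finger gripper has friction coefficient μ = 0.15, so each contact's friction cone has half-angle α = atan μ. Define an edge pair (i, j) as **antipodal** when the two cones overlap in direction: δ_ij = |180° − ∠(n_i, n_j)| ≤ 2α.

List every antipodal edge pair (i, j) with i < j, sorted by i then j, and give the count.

count = 1; pairs: (1,3)

α = atan 0.15 = 8.53°;  2α = 17.06°
n_0 = (-0.4180, +0.9085)
n_1 = (-0.9542, -0.2990)
n_2 = (+0.1152, -0.9933)
n_3 = (+0.9981, +0.0612)
n_4 = (+0.2075, +0.9782)
  (0,1): δ = 97.31°  ·
  (0,2): δ = 18.09°  ·
  (0,3): δ = 68.80°  ·
  (0,4): δ = 143.32°  ·
  (1,2): δ = 100.79°  ·
  (1,3): δ = 13.89°  ✓
  (1,4): δ = 60.62°  ·
  (2,3): δ = 93.10°  ·
  (2,4): δ = 18.59°  ·
  (3,4): δ = 105.49°  ·
antipodal pairs: 1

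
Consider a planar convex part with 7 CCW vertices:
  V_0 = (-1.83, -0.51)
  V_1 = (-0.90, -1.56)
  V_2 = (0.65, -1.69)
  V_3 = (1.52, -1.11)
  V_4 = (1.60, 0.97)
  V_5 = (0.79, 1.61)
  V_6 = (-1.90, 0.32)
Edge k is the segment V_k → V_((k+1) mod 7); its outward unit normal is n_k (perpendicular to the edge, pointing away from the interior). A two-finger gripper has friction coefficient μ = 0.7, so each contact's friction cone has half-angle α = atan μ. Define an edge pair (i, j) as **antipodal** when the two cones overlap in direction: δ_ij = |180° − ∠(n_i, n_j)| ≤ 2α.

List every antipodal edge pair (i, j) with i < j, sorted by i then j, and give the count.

α = atan 0.7 = 34.99°;  2α = 69.98°
n_0 = (-0.7486, -0.6630)
n_1 = (-0.0836, -0.9965)
n_2 = (+0.5547, -0.8321)
n_3 = (+0.9993, -0.0384)
n_4 = (+0.6200, +0.7846)
n_5 = (-0.4324, +0.9017)
n_6 = (-0.9965, -0.0840)
  (0,1): δ = 136.33°  ·
  (0,2): δ = 97.84°  ·
  (0,3): δ = 43.73°  ✓
  (0,4): δ = 10.16°  ✓
  (0,5): δ = 74.09°  ·
  (0,6): δ = 143.29°  ·
  (1,2): δ = 141.52°  ·
  (1,3): δ = 87.41°  ·
  (1,4): δ = 33.52°  ✓
  (1,5): δ = 30.41°  ✓
  (1,6): δ = 99.61°  ·
  (2,3): δ = 125.89°  ·
  (2,4): δ = 72.00°  ·
  (2,5): δ = 8.07°  ✓
  (2,6): δ = 61.13°  ✓
  (3,4): δ = 126.11°  ·
  (3,5): δ = 62.18°  ✓
  (3,6): δ = 7.02°  ✓
  (4,5): δ = 116.07°  ·
  (4,6): δ = 46.87°  ✓
  (5,6): δ = 110.80°  ·
antipodal pairs: 9

count = 9; pairs: (0,3), (0,4), (1,4), (1,5), (2,5), (2,6), (3,5), (3,6), (4,6)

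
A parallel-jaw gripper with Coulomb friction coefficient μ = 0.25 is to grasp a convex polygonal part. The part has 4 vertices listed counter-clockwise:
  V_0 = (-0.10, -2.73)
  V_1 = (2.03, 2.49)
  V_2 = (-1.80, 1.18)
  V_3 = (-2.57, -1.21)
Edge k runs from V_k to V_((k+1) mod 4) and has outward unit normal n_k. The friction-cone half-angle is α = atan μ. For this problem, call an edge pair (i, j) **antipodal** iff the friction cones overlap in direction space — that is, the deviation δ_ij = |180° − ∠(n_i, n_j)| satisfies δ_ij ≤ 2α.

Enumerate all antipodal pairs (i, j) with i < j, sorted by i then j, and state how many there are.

count = 1; pairs: (0,2)

α = atan 0.25 = 14.04°;  2α = 28.07°
n_0 = (+0.9259, -0.3778)
n_1 = (-0.3236, +0.9462)
n_2 = (-0.9518, +0.3067)
n_3 = (-0.5241, -0.8517)
  (0,1): δ = 48.92°  ·
  (0,2): δ = 4.34°  ✓
  (0,3): δ = 80.59°  ·
  (1,2): δ = 126.74°  ·
  (1,3): δ = 50.49°  ·
  (2,3): δ = 103.75°  ·
antipodal pairs: 1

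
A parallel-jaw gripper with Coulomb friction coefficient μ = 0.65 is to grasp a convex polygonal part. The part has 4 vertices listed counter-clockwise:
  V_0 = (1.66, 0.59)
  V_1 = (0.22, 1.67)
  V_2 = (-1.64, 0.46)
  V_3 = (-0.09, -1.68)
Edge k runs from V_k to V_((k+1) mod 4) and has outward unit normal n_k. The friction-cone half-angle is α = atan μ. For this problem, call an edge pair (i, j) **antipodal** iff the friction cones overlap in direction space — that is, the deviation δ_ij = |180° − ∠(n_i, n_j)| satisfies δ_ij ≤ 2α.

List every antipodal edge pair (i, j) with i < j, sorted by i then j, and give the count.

count = 2; pairs: (0,2), (1,3)

α = atan 0.65 = 33.02°;  2α = 66.05°
n_0 = (+0.6000, +0.8000)
n_1 = (-0.5453, +0.8382)
n_2 = (-0.8099, -0.5866)
n_3 = (+0.7920, -0.6106)
  (0,1): δ = 110.08°  ·
  (0,2): δ = 17.21°  ✓
  (0,3): δ = 89.24°  ·
  (1,2): δ = 87.13°  ·
  (1,3): δ = 19.32°  ✓
  (2,3): δ = 73.55°  ·
antipodal pairs: 2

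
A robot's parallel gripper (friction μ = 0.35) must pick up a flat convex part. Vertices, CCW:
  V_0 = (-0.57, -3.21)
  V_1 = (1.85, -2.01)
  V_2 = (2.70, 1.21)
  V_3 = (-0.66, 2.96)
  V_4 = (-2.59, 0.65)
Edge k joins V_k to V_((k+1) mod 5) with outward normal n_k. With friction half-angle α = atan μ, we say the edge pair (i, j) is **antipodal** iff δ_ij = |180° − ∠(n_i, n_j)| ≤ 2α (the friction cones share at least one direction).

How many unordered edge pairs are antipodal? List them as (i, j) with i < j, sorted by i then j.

α = atan 0.35 = 19.29°;  2α = 38.58°
n_0 = (+0.4442, -0.8959)
n_1 = (+0.9669, -0.2552)
n_2 = (+0.4619, +0.8869)
n_3 = (-0.7674, +0.6412)
n_4 = (-0.8860, -0.4637)
  (0,1): δ = 131.16°  ·
  (0,2): δ = 53.89°  ·
  (0,3): δ = 23.75°  ✓
  (0,4): δ = 91.25°  ·
  (1,2): δ = 102.72°  ·
  (1,3): δ = 25.09°  ✓
  (1,4): δ = 42.41°  ·
  (2,3): δ = 102.37°  ·
  (2,4): δ = 34.86°  ✓
  (3,4): δ = 112.50°  ·
antipodal pairs: 3

count = 3; pairs: (0,3), (1,3), (2,4)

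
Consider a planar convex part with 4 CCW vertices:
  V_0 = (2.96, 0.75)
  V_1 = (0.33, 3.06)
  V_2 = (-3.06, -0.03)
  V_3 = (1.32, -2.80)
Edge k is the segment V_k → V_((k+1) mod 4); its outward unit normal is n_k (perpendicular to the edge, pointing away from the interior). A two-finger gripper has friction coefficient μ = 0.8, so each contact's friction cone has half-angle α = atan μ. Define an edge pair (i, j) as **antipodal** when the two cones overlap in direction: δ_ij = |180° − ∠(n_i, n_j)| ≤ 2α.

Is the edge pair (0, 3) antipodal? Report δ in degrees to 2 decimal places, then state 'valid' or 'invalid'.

δ = 106.50°, invalid

α = atan 0.8 = 38.66°;  2α = 77.32°
edge 0: e_0 = (-2.63, +2.31);  n_0 = (+0.6599, +0.7513)
edge 3: e_3 = (+1.64, +3.55);  n_3 = (+0.9078, -0.4194)
∠(n_0, n_3) = 73.50°
δ = |180° − 73.50°| = 106.50°
106.50° > 2α = 77.32°  →  invalid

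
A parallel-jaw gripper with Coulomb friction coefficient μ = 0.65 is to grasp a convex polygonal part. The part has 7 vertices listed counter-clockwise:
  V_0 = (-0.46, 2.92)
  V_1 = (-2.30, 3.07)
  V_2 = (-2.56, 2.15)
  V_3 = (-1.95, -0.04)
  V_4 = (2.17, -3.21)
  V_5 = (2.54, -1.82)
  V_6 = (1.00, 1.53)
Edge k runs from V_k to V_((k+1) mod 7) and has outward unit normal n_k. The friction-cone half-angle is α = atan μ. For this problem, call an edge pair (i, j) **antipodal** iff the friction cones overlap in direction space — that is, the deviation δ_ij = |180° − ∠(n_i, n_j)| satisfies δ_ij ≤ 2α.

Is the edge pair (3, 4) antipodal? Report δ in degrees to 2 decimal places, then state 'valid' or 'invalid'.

α = atan 0.65 = 33.02°;  2α = 66.05°
edge 3: e_3 = (+4.12, -3.17);  n_3 = (-0.6098, -0.7926)
edge 4: e_4 = (+0.37, +1.39);  n_4 = (+0.9664, -0.2572)
∠(n_3, n_4) = 112.67°
δ = |180° − 112.67°| = 67.33°
67.33° > 2α = 66.05°  →  invalid

δ = 67.33°, invalid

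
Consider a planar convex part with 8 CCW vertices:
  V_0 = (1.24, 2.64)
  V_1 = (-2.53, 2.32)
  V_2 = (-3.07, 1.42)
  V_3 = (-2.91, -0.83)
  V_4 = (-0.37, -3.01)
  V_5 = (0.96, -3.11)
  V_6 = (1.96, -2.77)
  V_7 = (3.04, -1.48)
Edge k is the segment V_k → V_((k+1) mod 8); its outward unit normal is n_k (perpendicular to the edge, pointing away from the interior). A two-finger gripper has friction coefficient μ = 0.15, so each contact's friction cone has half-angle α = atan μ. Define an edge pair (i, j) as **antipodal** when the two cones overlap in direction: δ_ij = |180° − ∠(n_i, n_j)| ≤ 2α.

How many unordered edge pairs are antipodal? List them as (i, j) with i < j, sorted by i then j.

count = 3; pairs: (0,4), (0,5), (1,6)

α = atan 0.15 = 8.53°;  2α = 17.06°
n_0 = (-0.0846, +0.9964)
n_1 = (-0.8575, +0.5145)
n_2 = (-0.9975, -0.0709)
n_3 = (-0.6513, -0.7588)
n_4 = (-0.0750, -0.9972)
n_5 = (+0.3219, -0.9468)
n_6 = (+0.7668, -0.6419)
n_7 = (+0.9164, +0.4004)
  (0,1): δ = 125.82°  ·
  (0,2): δ = 90.78°  ·
  (0,3): δ = 45.49°  ·
  (0,4): δ = 9.15°  ✓
  (0,5): δ = 13.93°  ✓
  (0,6): δ = 45.21°  ·
  (0,7): δ = 108.75°  ·
  (1,2): δ = 144.97°  ·
  (1,3): δ = 99.67°  ·
  (1,4): δ = 63.34°  ·
  (1,5): δ = 40.26°  ·
  (1,6): δ = 8.97°  ✓
  (1,7): δ = 54.56°  ·
  (2,3): δ = 134.71°  ·
  (2,4): δ = 98.37°  ·
  (2,5): δ = 75.29°  ·
  (2,6): δ = 44.00°  ·
  (2,7): δ = 19.53°  ·
  (3,4): δ = 143.66°  ·
  (3,5): δ = 120.58°  ·
  (3,6): δ = 89.30°  ·
  (3,7): δ = 25.76°  ·
  (4,5): δ = 156.92°  ·
  (4,6): δ = 125.64°  ·
  (4,7): δ = 62.10°  ·
  (5,6): δ = 148.71°  ·
  (5,7): δ = 85.18°  ·
  (6,7): δ = 116.46°  ·
antipodal pairs: 3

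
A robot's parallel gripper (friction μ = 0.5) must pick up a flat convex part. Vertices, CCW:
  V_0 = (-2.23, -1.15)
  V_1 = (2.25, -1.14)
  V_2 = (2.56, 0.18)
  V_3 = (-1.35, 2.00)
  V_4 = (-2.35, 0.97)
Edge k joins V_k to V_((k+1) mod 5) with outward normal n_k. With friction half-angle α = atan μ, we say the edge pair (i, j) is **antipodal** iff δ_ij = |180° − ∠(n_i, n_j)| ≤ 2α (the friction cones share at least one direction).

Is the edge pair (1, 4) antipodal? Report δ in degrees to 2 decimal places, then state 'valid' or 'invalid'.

α = atan 0.5 = 26.57°;  2α = 53.13°
edge 1: e_1 = (+0.31, +1.32);  n_1 = (+0.9735, -0.2286)
edge 4: e_4 = (+0.12, -2.12);  n_4 = (-0.9984, -0.0565)
∠(n_1, n_4) = 163.54°
δ = |180° − 163.54°| = 16.46°
16.46° ≤ 2α = 53.13°  →  valid

δ = 16.46°, valid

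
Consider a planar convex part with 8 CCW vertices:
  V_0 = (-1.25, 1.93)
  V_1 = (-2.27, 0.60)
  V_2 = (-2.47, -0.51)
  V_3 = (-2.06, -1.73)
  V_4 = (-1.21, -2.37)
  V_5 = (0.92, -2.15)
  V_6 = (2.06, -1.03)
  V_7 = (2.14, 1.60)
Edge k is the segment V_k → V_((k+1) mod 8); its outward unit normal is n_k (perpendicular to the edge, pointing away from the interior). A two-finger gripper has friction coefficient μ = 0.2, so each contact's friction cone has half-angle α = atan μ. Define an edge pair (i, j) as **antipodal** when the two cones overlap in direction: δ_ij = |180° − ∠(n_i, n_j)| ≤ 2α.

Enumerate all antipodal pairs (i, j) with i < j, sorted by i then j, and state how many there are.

α = atan 0.2 = 11.31°;  2α = 22.62°
n_0 = (-0.7935, +0.6086)
n_1 = (-0.9842, +0.1773)
n_2 = (-0.9479, -0.3186)
n_3 = (-0.6015, -0.7989)
n_4 = (+0.1027, -0.9947)
n_5 = (+0.7008, -0.7133)
n_6 = (+0.9995, -0.0304)
n_7 = (+0.0969, +0.9953)
  (0,1): δ = 152.73°  ·
  (0,2): δ = 123.94°  ·
  (0,3): δ = 89.49°  ·
  (0,4): δ = 46.62°  ·
  (0,5): δ = 8.02°  ✓
  (0,6): δ = 35.74°  ·
  (0,7): δ = 121.93°  ·
  (1,2): δ = 151.21°  ·
  (1,3): δ = 116.76°  ·
  (1,4): δ = 73.89°  ·
  (1,5): δ = 35.29°  ·
  (1,6): δ = 8.47°  ✓
  (1,7): δ = 94.65°  ·
  (2,3): δ = 145.55°  ·
  (2,4): δ = 102.68°  ·
  (2,5): δ = 64.08°  ·
  (2,6): δ = 20.32°  ✓
  (2,7): δ = 65.86°  ·
  (3,4): δ = 137.13°  ·
  (3,5): δ = 98.53°  ·
  (3,6): δ = 54.76°  ·
  (3,7): δ = 31.42°  ·
  (4,5): δ = 141.40°  ·
  (4,6): δ = 97.64°  ·
  (4,7): δ = 11.46°  ✓
  (5,6): δ = 136.24°  ·
  (5,7): δ = 50.05°  ·
  (6,7): δ = 93.82°  ·
antipodal pairs: 4

count = 4; pairs: (0,5), (1,6), (2,6), (4,7)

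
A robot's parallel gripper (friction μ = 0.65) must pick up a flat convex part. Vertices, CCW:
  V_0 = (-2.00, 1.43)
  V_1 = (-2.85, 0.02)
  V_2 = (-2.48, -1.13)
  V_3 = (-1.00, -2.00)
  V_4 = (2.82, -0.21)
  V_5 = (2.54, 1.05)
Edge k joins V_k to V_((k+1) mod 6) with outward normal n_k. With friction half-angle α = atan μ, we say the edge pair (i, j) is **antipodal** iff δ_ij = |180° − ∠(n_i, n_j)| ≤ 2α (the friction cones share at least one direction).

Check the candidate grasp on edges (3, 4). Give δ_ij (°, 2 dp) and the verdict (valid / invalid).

δ = 102.58°, invalid

α = atan 0.65 = 33.02°;  2α = 66.05°
edge 3: e_3 = (+3.82, +1.79);  n_3 = (+0.4243, -0.9055)
edge 4: e_4 = (-0.28, +1.26);  n_4 = (+0.9762, +0.2169)
∠(n_3, n_4) = 77.42°
δ = |180° − 77.42°| = 102.58°
102.58° > 2α = 66.05°  →  invalid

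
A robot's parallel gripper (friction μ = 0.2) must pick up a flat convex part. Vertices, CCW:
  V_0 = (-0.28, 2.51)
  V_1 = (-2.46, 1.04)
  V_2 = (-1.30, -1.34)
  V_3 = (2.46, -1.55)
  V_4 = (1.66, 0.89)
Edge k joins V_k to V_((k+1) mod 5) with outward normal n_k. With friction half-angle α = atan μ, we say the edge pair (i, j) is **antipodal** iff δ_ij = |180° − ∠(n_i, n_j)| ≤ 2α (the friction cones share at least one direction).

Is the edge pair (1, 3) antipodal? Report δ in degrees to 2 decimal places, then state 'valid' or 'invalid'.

δ = 7.83°, valid

α = atan 0.2 = 11.31°;  2α = 22.62°
edge 1: e_1 = (+1.16, -2.38);  n_1 = (-0.8989, -0.4381)
edge 3: e_3 = (-0.80, +2.44);  n_3 = (+0.9502, +0.3116)
∠(n_1, n_3) = 172.17°
δ = |180° − 172.17°| = 7.83°
7.83° ≤ 2α = 22.62°  →  valid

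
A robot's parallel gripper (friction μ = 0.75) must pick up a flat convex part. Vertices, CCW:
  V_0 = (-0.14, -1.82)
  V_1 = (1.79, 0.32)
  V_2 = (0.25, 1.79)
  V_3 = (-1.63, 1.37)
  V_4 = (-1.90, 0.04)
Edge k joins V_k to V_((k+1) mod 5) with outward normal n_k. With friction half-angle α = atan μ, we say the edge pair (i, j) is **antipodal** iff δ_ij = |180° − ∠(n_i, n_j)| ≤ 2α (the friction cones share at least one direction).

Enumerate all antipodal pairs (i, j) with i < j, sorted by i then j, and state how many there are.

α = atan 0.75 = 36.87°;  2α = 73.74°
n_0 = (+0.7426, -0.6697)
n_1 = (+0.6905, +0.7234)
n_2 = (-0.2180, +0.9759)
n_3 = (-0.9800, +0.1989)
n_4 = (-0.7264, -0.6873)
  (0,1): δ = 91.62°  ·
  (0,2): δ = 35.36°  ✓
  (0,3): δ = 30.57°  ✓
  (0,4): δ = 85.46°  ·
  (1,2): δ = 123.74°  ·
  (1,3): δ = 57.81°  ✓
  (1,4): δ = 2.91°  ✓
  (2,3): δ = 114.07°  ·
  (2,4): δ = 59.18°  ✓
  (3,4): δ = 125.11°  ·
antipodal pairs: 5

count = 5; pairs: (0,2), (0,3), (1,3), (1,4), (2,4)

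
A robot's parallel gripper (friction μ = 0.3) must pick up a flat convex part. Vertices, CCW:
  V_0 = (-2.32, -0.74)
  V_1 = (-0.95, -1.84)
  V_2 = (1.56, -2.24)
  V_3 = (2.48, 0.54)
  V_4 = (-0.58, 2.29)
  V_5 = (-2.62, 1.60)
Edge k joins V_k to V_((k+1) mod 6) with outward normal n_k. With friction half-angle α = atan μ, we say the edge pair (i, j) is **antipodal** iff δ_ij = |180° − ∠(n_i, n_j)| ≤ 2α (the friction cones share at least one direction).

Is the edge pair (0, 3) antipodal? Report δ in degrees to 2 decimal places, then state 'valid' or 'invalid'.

α = atan 0.3 = 16.70°;  2α = 33.40°
edge 0: e_0 = (+1.37, -1.10);  n_0 = (-0.6261, -0.7798)
edge 3: e_3 = (-3.06, +1.75);  n_3 = (+0.4964, +0.8681)
∠(n_0, n_3) = 171.00°
δ = |180° − 171.00°| = 9.00°
9.00° ≤ 2α = 33.40°  →  valid

δ = 9.00°, valid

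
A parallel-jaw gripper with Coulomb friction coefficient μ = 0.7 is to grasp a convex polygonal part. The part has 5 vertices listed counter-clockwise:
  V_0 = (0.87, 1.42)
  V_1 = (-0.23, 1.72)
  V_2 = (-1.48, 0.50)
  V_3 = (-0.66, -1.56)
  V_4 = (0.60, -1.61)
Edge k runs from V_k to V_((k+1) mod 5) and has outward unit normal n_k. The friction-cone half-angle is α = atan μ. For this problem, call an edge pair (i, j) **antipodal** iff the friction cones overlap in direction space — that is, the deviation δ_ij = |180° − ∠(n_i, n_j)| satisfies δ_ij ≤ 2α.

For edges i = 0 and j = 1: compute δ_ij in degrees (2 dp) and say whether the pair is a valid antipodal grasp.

α = atan 0.7 = 34.99°;  2α = 69.98°
edge 0: e_0 = (-1.10, +0.30);  n_0 = (+0.2631, +0.9648)
edge 1: e_1 = (-1.25, -1.22);  n_1 = (-0.6985, +0.7156)
∠(n_0, n_1) = 59.56°
δ = |180° − 59.56°| = 120.44°
120.44° > 2α = 69.98°  →  invalid

δ = 120.44°, invalid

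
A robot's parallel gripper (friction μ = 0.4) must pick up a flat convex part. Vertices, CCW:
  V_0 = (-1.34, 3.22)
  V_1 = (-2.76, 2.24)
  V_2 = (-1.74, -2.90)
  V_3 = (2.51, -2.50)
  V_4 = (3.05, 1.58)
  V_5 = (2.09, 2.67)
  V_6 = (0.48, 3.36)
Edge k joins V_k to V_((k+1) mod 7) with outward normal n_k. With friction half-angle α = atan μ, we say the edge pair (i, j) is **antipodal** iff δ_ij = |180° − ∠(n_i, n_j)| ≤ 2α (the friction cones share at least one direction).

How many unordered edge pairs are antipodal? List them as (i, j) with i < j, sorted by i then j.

count = 5; pairs: (0,2), (1,3), (1,4), (2,5), (2,6)

α = atan 0.4 = 21.80°;  2α = 43.60°
n_0 = (-0.5680, +0.8230)
n_1 = (-0.9809, -0.1946)
n_2 = (+0.0937, -0.9956)
n_3 = (+0.9914, -0.1312)
n_4 = (+0.7504, +0.6609)
n_5 = (+0.3939, +0.9191)
n_6 = (-0.0767, +0.9971)
  (0,1): δ = 113.39°  ·
  (0,2): δ = 29.23°  ✓
  (0,3): δ = 47.85°  ·
  (0,4): δ = 96.76°  ·
  (0,5): δ = 122.19°  ·
  (0,6): δ = 149.79°  ·
  (1,2): δ = 95.85°  ·
  (1,3): δ = 18.76°  ✓
  (1,4): δ = 30.15°  ✓
  (1,5): δ = 55.58°  ·
  (1,6): δ = 83.17°  ·
  (2,3): δ = 102.92°  ·
  (2,4): δ = 54.01°  ·
  (2,5): δ = 28.58°  ✓
  (2,6): δ = 0.98°  ✓
  (3,4): δ = 131.09°  ·
  (3,5): δ = 105.66°  ·
  (3,6): δ = 78.06°  ·
  (4,5): δ = 154.57°  ·
  (4,6): δ = 126.97°  ·
  (5,6): δ = 152.40°  ·
antipodal pairs: 5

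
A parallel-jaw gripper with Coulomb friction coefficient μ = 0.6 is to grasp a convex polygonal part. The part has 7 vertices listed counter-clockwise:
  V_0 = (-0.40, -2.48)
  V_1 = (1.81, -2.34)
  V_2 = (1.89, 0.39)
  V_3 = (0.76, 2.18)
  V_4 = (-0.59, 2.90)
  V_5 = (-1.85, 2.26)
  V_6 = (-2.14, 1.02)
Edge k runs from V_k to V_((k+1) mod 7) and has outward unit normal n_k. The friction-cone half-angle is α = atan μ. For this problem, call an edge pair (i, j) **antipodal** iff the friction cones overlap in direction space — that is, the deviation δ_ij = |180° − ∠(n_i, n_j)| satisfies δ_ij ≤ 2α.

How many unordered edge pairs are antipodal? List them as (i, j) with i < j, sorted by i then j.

α = atan 0.6 = 30.96°;  2α = 61.93°
n_0 = (+0.0632, -0.9980)
n_1 = (+0.9996, -0.0293)
n_2 = (+0.8456, +0.5338)
n_3 = (+0.4706, +0.8824)
n_4 = (-0.4529, +0.8916)
n_5 = (-0.9737, +0.2277)
n_6 = (-0.8954, -0.4452)
  (0,1): δ = 95.30°  ·
  (0,2): δ = 61.36°  ✓
  (0,3): δ = 31.70°  ✓
  (0,4): δ = 23.30°  ✓
  (0,5): δ = 73.21°  ·
  (0,6): δ = 112.81°  ·
  (1,2): δ = 146.06°  ·
  (1,3): δ = 116.39°  ·
  (1,4): δ = 61.39°  ✓
  (1,5): δ = 11.48°  ✓
  (1,6): δ = 28.11°  ✓
  (2,3): δ = 150.34°  ·
  (2,4): δ = 95.34°  ·
  (2,5): δ = 45.43°  ✓
  (2,6): δ = 5.83°  ✓
  (3,4): δ = 125.00°  ·
  (3,5): δ = 75.09°  ·
  (3,6): δ = 35.49°  ✓
  (4,5): δ = 130.09°  ·
  (4,6): δ = 90.49°  ·
  (5,6): δ = 140.40°  ·
antipodal pairs: 9

count = 9; pairs: (0,2), (0,3), (0,4), (1,4), (1,5), (1,6), (2,5), (2,6), (3,6)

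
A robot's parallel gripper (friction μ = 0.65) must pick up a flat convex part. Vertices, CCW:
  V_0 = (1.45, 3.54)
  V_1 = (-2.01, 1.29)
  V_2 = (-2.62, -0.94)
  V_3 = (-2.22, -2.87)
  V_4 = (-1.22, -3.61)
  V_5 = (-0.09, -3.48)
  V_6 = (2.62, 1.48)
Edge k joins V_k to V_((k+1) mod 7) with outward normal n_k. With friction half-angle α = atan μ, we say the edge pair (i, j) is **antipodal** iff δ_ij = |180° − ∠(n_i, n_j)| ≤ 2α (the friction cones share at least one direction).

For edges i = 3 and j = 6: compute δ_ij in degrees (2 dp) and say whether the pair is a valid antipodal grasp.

δ = 23.90°, valid

α = atan 0.65 = 33.02°;  2α = 66.05°
edge 3: e_3 = (+1.00, -0.74);  n_3 = (-0.5948, -0.8038)
edge 6: e_6 = (-1.17, +2.06);  n_6 = (+0.8695, +0.4939)
∠(n_3, n_6) = 156.10°
δ = |180° − 156.10°| = 23.90°
23.90° ≤ 2α = 66.05°  →  valid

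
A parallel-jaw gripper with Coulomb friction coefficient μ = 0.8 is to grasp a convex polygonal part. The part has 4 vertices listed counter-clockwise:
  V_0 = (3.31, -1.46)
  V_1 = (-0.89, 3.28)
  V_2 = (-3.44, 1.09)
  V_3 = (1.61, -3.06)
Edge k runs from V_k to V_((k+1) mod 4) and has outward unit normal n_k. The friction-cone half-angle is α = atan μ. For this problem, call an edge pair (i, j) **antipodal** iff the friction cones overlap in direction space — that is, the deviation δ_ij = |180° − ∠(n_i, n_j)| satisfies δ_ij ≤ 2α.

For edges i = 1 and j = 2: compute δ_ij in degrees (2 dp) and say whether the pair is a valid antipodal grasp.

δ = 80.07°, invalid

α = atan 0.8 = 38.66°;  2α = 77.32°
edge 1: e_1 = (-2.55, -2.19);  n_1 = (-0.6515, +0.7586)
edge 2: e_2 = (+5.05, -4.15);  n_2 = (-0.6349, -0.7726)
∠(n_1, n_2) = 99.93°
δ = |180° − 99.93°| = 80.07°
80.07° > 2α = 77.32°  →  invalid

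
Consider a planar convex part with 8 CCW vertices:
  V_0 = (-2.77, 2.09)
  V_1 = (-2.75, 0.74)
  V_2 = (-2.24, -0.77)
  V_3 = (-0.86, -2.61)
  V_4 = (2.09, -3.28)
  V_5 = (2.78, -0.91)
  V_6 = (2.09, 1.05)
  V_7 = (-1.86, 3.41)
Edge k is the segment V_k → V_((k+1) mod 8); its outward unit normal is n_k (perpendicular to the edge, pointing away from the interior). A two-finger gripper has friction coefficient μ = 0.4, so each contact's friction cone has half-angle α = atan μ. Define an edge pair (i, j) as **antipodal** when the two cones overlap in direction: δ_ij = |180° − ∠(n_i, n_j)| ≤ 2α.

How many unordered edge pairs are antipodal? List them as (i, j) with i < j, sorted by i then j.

count = 9; pairs: (0,4), (0,5), (1,4), (1,5), (1,6), (2,5), (2,6), (3,6), (4,7)

α = atan 0.4 = 21.80°;  2α = 43.60°
n_0 = (-0.9999, -0.0148)
n_1 = (-0.9474, -0.3200)
n_2 = (-0.8000, -0.6000)
n_3 = (-0.2215, -0.9752)
n_4 = (+0.9601, -0.2795)
n_5 = (+0.9433, +0.3321)
n_6 = (+0.5129, +0.8585)
n_7 = (-0.8233, +0.5676)
  (0,1): δ = 162.19°  ·
  (0,2): δ = 143.98°  ·
  (0,3): δ = 103.64°  ·
  (0,4): δ = 17.08°  ✓
  (0,5): δ = 18.55°  ✓
  (0,6): δ = 58.29°  ·
  (0,7): δ = 144.57°  ·
  (1,2): δ = 161.79°  ·
  (1,3): δ = 121.46°  ·
  (1,4): δ = 34.89°  ✓
  (1,5): δ = 0.73°  ✓
  (1,6): δ = 40.48°  ✓
  (1,7): δ = 126.76°  ·
  (2,3): δ = 139.67°  ·
  (2,4): δ = 53.10°  ·
  (2,5): δ = 17.48°  ✓
  (2,6): δ = 22.27°  ✓
  (2,7): δ = 108.55°  ·
  (3,4): δ = 93.44°  ·
  (3,5): δ = 57.81°  ·
  (3,6): δ = 18.06°  ✓
  (3,7): δ = 68.21°  ·
  (4,5): δ = 144.37°  ·
  (4,6): δ = 104.62°  ·
  (4,7): δ = 18.35°  ✓
  (5,6): δ = 140.25°  ·
  (5,7): δ = 53.98°  ·
  (6,7): δ = 93.73°  ·
antipodal pairs: 9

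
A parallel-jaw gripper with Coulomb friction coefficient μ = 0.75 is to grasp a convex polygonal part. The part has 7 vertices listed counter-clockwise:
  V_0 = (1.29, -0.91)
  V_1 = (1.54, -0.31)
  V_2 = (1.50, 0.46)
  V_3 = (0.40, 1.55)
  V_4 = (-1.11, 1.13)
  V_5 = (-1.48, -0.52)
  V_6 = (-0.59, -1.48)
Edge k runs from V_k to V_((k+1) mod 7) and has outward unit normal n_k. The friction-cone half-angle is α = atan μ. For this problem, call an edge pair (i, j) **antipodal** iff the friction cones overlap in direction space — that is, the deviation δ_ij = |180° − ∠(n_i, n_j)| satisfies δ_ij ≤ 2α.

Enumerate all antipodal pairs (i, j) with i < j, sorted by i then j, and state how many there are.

count = 11; pairs: (0,3), (0,4), (0,5), (1,4), (1,5), (2,4), (2,5), (2,6), (3,5), (3,6), (4,6)

α = atan 0.75 = 36.87°;  2α = 73.74°
n_0 = (+0.9231, -0.3846)
n_1 = (+0.9987, +0.0519)
n_2 = (+0.7039, +0.7103)
n_3 = (-0.2680, +0.9634)
n_4 = (-0.9758, +0.2188)
n_5 = (-0.7333, -0.6799)
n_6 = (+0.2901, -0.9570)
  (0,1): δ = 154.41°  ·
  (0,2): δ = 112.12°  ·
  (0,3): δ = 51.84°  ✓
  (0,4): δ = 9.98°  ✓
  (0,5): δ = 65.45°  ✓
  (0,6): δ = 129.49°  ·
  (1,2): δ = 137.71°  ·
  (1,3): δ = 77.43°  ·
  (1,4): δ = 15.61°  ✓
  (1,5): δ = 39.86°  ✓
  (1,6): δ = 103.89°  ·
  (2,3): δ = 119.72°  ·
  (2,4): δ = 57.90°  ✓
  (2,5): δ = 2.43°  ✓
  (2,6): δ = 61.61°  ✓
  (3,4): δ = 118.18°  ·
  (3,5): δ = 62.71°  ✓
  (3,6): δ = 1.32°  ✓
  (4,5): δ = 124.53°  ·
  (4,6): δ = 60.49°  ✓
  (5,6): δ = 115.97°  ·
antipodal pairs: 11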